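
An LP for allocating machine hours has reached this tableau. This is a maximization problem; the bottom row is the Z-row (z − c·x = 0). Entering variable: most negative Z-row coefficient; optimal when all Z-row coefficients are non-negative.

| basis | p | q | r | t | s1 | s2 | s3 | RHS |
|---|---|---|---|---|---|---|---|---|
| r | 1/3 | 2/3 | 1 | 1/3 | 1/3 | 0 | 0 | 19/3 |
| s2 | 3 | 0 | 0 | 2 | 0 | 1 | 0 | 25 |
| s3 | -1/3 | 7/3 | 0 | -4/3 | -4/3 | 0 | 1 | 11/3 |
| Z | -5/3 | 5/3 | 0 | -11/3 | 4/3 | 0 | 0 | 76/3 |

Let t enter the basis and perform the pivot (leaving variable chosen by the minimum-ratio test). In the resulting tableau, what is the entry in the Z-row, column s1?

Ratio test on column t — row 1: (19/3)/(1/3) = 19; row 2: 25/2 = 25/2; row 3: entry -4/3 ≤ 0. Minimum is 25/2 at row 2 (s2 leaves); pivot element 2.
Divide row 2 by 2; eliminate column t from the other rows.
Z-row update in column s1: 4/3 − (-11/3)·0 = 4/3.

4/3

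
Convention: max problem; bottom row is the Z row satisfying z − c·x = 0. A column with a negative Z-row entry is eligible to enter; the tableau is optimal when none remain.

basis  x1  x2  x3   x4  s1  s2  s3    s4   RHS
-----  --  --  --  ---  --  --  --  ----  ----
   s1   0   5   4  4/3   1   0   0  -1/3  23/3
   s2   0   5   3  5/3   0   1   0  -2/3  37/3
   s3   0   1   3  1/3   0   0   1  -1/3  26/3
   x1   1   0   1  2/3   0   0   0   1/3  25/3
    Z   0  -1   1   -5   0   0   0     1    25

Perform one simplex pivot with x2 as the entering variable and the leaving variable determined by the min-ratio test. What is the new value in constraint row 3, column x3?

11/5

Ratio test on column x2 — row 1: (23/3)/5 = 23/15; row 2: (37/3)/5 = 37/15; row 3: (26/3)/1 = 26/3; row 4: entry 0 ≤ 0. Minimum is 23/15 at row 1 (s1 leaves); pivot element 5.
Divide row 1 by 5; eliminate column x2 from the other rows.
Row 3 update in column x3: 3 − 1·(4/5) = 11/5.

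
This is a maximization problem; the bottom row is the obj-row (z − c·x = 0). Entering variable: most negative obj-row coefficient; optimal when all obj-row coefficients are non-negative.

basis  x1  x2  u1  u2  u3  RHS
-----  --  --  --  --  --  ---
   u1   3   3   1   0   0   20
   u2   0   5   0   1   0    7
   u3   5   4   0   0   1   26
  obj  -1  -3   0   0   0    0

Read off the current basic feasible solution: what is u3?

26

u3 is basic (row 3); its value is the RHS of that row, 26.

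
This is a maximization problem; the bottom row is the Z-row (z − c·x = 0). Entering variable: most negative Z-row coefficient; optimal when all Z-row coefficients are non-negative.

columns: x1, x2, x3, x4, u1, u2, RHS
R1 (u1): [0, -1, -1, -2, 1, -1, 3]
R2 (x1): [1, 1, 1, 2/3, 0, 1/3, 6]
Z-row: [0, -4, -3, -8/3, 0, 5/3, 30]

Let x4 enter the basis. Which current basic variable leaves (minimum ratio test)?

x1

Column x4 entries and ratios — u1: -2 ≤ 0, skip; x1: 6/(2/3) = 9.
Smallest ratio is 9 in the row of x1, so x1 leaves.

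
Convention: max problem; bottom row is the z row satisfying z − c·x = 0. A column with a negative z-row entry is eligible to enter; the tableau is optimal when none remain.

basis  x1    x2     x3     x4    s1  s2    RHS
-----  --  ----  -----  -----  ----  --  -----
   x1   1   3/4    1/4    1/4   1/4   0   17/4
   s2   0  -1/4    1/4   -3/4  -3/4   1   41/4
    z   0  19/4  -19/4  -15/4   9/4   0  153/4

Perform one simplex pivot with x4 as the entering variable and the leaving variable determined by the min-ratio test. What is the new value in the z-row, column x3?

Ratio test on column x4 — row 1: (17/4)/(1/4) = 17; row 2: entry -3/4 ≤ 0. Minimum is 17 at row 1 (x1 leaves); pivot element 1/4.
Divide row 1 by 1/4; eliminate column x4 from the other rows.
z-row update in column x3: -19/4 − (-15/4)·1 = -1.

-1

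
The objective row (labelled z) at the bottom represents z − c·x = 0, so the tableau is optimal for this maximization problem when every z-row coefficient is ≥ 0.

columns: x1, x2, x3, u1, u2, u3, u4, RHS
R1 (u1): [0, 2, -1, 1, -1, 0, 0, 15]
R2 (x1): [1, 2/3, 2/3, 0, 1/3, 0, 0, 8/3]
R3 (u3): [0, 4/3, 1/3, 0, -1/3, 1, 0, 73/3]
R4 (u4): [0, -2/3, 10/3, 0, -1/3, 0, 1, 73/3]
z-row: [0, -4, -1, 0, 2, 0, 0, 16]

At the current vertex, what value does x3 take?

0

x3 is not in the basis, so in the current basic feasible solution x3 = 0.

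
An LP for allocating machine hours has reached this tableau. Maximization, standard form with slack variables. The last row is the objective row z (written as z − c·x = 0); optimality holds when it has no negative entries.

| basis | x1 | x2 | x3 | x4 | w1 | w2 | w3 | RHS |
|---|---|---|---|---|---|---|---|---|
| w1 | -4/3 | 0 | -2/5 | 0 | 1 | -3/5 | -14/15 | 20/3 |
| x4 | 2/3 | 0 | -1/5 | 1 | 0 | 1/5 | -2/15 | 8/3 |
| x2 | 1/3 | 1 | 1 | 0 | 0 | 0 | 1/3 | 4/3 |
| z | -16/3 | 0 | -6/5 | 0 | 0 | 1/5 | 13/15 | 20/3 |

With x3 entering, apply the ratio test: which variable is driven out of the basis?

x2

Column x3 entries and ratios — w1: -2/5 ≤ 0, skip; x4: -1/5 ≤ 0, skip; x2: (4/3)/1 = 4/3.
Smallest ratio is 4/3 in the row of x2, so x2 leaves.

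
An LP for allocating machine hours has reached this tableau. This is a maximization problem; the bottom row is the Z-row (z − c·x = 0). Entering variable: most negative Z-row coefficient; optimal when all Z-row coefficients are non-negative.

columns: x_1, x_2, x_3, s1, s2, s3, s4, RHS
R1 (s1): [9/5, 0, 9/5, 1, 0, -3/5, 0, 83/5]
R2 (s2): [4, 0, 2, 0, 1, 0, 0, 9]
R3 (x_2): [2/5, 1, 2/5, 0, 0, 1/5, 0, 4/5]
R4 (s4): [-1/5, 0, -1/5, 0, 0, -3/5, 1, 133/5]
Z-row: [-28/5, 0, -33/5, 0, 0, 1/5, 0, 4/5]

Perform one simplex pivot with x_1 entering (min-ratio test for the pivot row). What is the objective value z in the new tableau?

12

Ratio test on column x_1 — row 1: (83/5)/(9/5) = 83/9; row 2: 9/4 = 9/4; row 3: (4/5)/(2/5) = 2; row 4: entry -1/5 ≤ 0. Minimum is 2 at row 3 (x_2 leaves); pivot element 2/5.
Pivot on row 3; the Z-row RHS becomes 4/5 − (-28/5)·2 = 12.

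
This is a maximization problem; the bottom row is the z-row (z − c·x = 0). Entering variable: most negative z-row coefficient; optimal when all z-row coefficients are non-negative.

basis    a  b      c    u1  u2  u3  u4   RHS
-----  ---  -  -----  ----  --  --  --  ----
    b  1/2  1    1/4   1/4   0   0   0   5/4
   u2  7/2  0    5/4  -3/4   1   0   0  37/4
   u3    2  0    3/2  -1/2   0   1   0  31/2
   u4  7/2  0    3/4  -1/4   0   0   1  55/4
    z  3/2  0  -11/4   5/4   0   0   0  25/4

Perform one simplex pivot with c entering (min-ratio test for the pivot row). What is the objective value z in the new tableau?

20

Ratio test on column c — row 1: (5/4)/(1/4) = 5; row 2: (37/4)/(5/4) = 37/5; row 3: (31/2)/(3/2) = 31/3; row 4: (55/4)/(3/4) = 55/3. Minimum is 5 at row 1 (b leaves); pivot element 1/4.
Pivot on row 1; the z-row RHS becomes 25/4 − (-11/4)·5 = 20.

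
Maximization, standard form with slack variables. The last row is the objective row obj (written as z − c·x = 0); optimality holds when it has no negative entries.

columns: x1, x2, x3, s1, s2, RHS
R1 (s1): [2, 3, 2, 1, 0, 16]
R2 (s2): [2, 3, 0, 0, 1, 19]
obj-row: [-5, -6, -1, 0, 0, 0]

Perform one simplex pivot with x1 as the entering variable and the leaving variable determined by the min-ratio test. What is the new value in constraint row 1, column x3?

1

Ratio test on column x1 — row 1: 16/2 = 8; row 2: 19/2 = 19/2. Minimum is 8 at row 1 (s1 leaves); pivot element 2.
Divide row 1 by 2; eliminate column x1 from the other rows.
In the new row 1, the x3 entry is the old entry divided by the pivot: 2/2 = 1.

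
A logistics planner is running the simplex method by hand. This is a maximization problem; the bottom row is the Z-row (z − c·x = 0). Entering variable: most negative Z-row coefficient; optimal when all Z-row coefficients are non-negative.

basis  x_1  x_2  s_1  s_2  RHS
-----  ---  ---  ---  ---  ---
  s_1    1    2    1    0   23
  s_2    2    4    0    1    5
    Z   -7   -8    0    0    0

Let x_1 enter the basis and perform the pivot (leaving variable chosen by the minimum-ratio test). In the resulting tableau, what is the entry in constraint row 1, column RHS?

41/2

Ratio test on column x_1 — row 1: 23/1 = 23; row 2: 5/2 = 5/2. Minimum is 5/2 at row 2 (s_2 leaves); pivot element 2.
Divide row 2 by 2; eliminate column x_1 from the other rows.
Row 1 update in column RHS: 23 − 1·(5/2) = 41/2.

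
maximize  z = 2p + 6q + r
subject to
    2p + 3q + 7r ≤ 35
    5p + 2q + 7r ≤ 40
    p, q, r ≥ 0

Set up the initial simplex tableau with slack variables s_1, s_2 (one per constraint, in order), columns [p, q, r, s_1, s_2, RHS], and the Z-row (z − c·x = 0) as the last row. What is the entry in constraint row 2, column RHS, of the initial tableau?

The RHS of constraint 2 is b_2 = 40.

40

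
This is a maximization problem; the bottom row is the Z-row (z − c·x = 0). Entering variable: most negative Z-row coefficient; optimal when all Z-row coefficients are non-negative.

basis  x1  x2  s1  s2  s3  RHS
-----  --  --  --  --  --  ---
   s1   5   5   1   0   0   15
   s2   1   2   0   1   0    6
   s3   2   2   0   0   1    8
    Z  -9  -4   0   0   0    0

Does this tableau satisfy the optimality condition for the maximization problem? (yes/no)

The Z-row has a negative entry -9 in column x1, so it is not optimal.

no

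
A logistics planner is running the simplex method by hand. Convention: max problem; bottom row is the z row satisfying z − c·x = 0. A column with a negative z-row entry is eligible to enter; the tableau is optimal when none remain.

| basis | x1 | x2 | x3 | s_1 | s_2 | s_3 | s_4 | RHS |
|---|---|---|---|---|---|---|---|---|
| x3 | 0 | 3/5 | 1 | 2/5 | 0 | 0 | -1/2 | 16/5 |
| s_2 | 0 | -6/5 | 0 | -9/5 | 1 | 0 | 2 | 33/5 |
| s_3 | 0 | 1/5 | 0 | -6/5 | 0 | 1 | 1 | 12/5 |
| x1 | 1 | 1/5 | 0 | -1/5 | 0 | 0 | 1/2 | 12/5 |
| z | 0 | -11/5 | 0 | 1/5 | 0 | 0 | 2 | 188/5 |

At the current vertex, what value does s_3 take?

12/5

s_3 is basic (row 3); its value is the RHS of that row, 12/5.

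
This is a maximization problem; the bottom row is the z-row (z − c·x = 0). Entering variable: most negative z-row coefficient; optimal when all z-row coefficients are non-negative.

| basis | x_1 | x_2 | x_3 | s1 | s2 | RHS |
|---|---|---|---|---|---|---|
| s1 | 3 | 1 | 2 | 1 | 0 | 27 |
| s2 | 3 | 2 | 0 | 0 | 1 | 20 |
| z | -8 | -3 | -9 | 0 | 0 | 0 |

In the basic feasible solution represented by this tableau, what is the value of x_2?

x_2 is not in the basis, so in the current basic feasible solution x_2 = 0.

0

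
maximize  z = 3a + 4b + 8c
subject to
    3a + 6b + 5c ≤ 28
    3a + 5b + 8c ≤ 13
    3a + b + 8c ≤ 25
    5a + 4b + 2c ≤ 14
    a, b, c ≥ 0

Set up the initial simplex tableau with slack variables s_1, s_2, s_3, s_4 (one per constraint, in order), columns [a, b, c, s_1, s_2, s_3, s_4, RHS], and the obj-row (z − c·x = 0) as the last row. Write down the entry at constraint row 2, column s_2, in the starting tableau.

1

Slack s_2 belongs to constraint 2; its column is the unit vector e_2, so the entry in row 2 is 1.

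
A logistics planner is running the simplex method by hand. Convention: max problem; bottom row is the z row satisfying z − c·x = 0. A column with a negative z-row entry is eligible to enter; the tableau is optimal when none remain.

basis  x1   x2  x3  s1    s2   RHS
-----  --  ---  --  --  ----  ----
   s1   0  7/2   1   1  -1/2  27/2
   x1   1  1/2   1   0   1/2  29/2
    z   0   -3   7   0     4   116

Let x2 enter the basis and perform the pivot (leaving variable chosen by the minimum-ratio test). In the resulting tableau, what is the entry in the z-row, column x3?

Ratio test on column x2 — row 1: (27/2)/(7/2) = 27/7; row 2: (29/2)/(1/2) = 29. Minimum is 27/7 at row 1 (s1 leaves); pivot element 7/2.
Divide row 1 by 7/2; eliminate column x2 from the other rows.
z-row update in column x3: 7 − (-3)·(2/7) = 55/7.

55/7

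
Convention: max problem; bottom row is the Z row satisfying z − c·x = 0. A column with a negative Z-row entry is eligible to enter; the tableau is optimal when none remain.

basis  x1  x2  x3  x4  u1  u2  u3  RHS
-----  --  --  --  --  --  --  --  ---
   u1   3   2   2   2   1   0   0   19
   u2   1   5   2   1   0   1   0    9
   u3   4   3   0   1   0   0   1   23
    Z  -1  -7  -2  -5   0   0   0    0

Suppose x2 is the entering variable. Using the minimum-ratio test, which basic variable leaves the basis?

u2

Column x2 entries and ratios — u1: 19/2 = 19/2; u2: 9/5 = 9/5; u3: 23/3 = 23/3.
Smallest ratio is 9/5 in the row of u2, so u2 leaves.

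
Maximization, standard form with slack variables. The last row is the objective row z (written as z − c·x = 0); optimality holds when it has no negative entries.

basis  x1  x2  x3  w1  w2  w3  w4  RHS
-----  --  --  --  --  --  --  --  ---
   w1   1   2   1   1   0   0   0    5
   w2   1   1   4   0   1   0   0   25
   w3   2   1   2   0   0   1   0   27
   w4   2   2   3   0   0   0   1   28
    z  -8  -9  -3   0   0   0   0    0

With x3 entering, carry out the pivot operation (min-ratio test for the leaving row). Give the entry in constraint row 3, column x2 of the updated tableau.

-3

Ratio test on column x3 — row 1: 5/1 = 5; row 2: 25/4 = 25/4; row 3: 27/2 = 27/2; row 4: 28/3 = 28/3. Minimum is 5 at row 1 (w1 leaves); pivot element 1.
Divide row 1 by 1; eliminate column x3 from the other rows.
Row 3 update in column x2: 1 − 2·2 = -3.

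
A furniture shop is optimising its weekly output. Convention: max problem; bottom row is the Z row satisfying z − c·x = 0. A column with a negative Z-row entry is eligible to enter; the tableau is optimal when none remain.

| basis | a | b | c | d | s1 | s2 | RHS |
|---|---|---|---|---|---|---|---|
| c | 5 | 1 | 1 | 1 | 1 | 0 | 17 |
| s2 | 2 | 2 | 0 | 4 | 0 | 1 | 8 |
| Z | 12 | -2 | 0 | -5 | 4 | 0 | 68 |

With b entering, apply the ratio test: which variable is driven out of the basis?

s2

Column b entries and ratios — c: 17/1 = 17; s2: 8/2 = 4.
Smallest ratio is 4 in the row of s2, so s2 leaves.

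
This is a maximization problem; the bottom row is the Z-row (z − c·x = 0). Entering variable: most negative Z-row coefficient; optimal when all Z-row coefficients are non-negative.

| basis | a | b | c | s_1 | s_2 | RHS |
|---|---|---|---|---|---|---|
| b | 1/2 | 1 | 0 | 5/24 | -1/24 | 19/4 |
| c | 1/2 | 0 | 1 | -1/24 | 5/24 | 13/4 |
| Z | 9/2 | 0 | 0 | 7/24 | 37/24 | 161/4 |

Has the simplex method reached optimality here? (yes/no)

Every Z-row coefficient is ≥ 0, so the tableau is optimal.

yes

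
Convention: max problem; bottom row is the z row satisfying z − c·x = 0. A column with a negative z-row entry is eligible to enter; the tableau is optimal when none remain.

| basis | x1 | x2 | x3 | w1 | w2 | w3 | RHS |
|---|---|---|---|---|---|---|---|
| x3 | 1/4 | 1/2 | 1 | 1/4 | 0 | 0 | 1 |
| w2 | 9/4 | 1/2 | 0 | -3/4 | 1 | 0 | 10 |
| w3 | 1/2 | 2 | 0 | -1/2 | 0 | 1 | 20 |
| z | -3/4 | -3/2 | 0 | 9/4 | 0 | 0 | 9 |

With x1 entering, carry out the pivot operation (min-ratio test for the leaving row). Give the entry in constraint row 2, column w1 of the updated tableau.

-3

Ratio test on column x1 — row 1: 1/(1/4) = 4; row 2: 10/(9/4) = 40/9; row 3: 20/(1/2) = 40. Minimum is 4 at row 1 (x3 leaves); pivot element 1/4.
Divide row 1 by 1/4; eliminate column x1 from the other rows.
Row 2 update in column w1: -3/4 − (9/4)·1 = -3.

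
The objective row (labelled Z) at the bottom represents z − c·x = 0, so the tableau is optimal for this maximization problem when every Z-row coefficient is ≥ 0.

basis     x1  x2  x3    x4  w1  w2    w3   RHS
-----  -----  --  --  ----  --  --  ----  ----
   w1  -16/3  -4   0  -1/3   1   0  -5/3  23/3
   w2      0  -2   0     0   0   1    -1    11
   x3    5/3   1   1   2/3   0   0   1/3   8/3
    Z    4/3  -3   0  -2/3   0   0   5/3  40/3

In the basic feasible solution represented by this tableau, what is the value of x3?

8/3

x3 is basic (row 3); its value is the RHS of that row, 8/3.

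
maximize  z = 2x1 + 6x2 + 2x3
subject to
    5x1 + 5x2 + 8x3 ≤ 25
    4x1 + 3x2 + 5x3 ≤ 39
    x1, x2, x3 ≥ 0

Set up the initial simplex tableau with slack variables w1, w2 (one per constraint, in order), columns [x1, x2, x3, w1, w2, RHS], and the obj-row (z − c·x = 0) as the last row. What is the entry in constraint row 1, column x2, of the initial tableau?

5

Constraint 1 has coefficient 5 on x2.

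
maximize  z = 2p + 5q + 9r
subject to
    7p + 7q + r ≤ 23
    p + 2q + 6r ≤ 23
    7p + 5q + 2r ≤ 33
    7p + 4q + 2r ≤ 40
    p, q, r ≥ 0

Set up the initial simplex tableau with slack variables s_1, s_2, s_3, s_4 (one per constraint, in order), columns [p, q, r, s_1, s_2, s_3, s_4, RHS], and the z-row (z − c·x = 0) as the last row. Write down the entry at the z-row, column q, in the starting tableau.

-5

The z-row carries the negated objective coefficients: the q entry is -5.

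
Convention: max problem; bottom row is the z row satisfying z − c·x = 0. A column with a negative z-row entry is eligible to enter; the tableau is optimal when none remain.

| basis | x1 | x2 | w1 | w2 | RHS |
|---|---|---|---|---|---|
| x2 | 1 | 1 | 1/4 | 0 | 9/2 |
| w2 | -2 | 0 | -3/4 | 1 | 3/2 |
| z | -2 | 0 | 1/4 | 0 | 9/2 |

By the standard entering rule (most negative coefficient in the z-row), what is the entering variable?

Negative z-row entries: x1: -2.
The most negative is -2 in column x1, so x1 enters.

x1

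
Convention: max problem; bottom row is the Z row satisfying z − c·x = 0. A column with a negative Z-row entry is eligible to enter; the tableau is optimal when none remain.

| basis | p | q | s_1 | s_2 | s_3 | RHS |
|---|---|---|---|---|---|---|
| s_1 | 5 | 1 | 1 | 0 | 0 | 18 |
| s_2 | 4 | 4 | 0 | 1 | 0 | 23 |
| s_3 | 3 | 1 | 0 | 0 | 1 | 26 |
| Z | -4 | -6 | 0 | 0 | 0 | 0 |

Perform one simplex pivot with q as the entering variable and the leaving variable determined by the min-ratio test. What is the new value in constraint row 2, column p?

1

Ratio test on column q — row 1: 18/1 = 18; row 2: 23/4 = 23/4; row 3: 26/1 = 26. Minimum is 23/4 at row 2 (s_2 leaves); pivot element 4.
Divide row 2 by 4; eliminate column q from the other rows.
In the new row 2, the p entry is the old entry divided by the pivot: 4/4 = 1.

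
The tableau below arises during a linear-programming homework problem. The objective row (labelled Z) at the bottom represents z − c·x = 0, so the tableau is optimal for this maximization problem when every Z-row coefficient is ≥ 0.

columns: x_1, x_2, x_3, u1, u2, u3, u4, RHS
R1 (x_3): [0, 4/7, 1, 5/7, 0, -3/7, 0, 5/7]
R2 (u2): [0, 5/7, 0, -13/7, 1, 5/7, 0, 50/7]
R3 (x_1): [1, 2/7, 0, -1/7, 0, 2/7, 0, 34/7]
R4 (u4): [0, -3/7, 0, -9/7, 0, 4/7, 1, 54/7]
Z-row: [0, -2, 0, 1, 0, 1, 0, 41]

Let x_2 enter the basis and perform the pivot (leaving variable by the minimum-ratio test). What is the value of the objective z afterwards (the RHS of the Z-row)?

87/2

Ratio test on column x_2 — row 1: (5/7)/(4/7) = 5/4; row 2: (50/7)/(5/7) = 10; row 3: (34/7)/(2/7) = 17; row 4: entry -3/7 ≤ 0. Minimum is 5/4 at row 1 (x_3 leaves); pivot element 4/7.
Pivot on row 1; the Z-row RHS becomes 41 − (-2)·(5/4) = 87/2.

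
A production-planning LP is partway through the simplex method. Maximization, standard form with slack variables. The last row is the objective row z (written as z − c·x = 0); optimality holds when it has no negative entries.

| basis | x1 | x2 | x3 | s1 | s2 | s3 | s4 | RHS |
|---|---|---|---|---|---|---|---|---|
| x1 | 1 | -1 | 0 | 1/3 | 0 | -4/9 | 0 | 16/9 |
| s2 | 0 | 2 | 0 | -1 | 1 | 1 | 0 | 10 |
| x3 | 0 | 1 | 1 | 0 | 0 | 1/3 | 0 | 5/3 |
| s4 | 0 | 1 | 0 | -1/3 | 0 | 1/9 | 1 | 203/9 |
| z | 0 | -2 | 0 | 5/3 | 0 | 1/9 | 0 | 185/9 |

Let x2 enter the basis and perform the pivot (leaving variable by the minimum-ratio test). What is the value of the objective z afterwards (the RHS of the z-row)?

Ratio test on column x2 — row 1: entry -1 ≤ 0; row 2: 10/2 = 5; row 3: (5/3)/1 = 5/3; row 4: (203/9)/1 = 203/9. Minimum is 5/3 at row 3 (x3 leaves); pivot element 1.
Pivot on row 3; the z-row RHS becomes 185/9 − (-2)·(5/3) = 215/9.

215/9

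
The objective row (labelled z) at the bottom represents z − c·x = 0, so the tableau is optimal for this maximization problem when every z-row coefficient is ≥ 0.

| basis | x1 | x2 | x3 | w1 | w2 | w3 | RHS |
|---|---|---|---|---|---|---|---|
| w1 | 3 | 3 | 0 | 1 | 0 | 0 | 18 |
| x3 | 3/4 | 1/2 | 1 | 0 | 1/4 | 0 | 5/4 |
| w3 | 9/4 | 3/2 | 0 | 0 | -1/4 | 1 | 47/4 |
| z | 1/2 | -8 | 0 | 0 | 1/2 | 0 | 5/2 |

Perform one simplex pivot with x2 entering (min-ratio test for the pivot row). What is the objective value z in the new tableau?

Ratio test on column x2 — row 1: 18/3 = 6; row 2: (5/4)/(1/2) = 5/2; row 3: (47/4)/(3/2) = 47/6. Minimum is 5/2 at row 2 (x3 leaves); pivot element 1/2.
Pivot on row 2; the z-row RHS becomes 5/2 − (-8)·(5/2) = 45/2.

45/2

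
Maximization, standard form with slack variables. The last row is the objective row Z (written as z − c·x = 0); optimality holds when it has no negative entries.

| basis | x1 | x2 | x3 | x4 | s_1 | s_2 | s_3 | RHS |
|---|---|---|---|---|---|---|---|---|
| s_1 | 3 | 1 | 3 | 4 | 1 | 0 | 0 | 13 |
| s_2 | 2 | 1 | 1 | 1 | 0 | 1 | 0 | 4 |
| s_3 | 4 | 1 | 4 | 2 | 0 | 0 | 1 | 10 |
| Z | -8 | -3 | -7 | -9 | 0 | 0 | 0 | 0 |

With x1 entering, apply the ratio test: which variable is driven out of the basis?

Column x1 entries and ratios — s_1: 13/3 = 13/3; s_2: 4/2 = 2; s_3: 10/4 = 5/2.
Smallest ratio is 2 in the row of s_2, so s_2 leaves.

s_2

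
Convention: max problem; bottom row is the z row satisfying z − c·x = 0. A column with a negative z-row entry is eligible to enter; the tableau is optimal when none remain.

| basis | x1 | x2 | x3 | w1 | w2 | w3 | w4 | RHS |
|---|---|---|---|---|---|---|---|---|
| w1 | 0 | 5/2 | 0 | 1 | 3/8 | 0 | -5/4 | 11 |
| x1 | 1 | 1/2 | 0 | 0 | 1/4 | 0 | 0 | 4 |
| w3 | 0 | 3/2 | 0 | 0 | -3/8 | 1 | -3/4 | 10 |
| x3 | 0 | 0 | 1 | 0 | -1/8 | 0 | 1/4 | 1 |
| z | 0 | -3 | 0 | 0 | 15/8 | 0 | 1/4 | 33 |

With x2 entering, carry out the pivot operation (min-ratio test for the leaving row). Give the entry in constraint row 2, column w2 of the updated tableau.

Ratio test on column x2 — row 1: 11/(5/2) = 22/5; row 2: 4/(1/2) = 8; row 3: 10/(3/2) = 20/3; row 4: entry 0 ≤ 0. Minimum is 22/5 at row 1 (w1 leaves); pivot element 5/2.
Divide row 1 by 5/2; eliminate column x2 from the other rows.
Row 2 update in column w2: 1/4 − (1/2)·(3/20) = 7/40.

7/40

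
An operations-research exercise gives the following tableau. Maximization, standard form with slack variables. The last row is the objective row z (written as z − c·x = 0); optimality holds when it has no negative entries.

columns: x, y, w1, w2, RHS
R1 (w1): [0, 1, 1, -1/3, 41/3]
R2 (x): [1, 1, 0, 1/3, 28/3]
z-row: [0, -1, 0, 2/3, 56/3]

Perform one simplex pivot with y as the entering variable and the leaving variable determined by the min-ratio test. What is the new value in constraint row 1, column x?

-1

Ratio test on column y — row 1: (41/3)/1 = 41/3; row 2: (28/3)/1 = 28/3. Minimum is 28/3 at row 2 (x leaves); pivot element 1.
Divide row 2 by 1; eliminate column y from the other rows.
Row 1 update in column x: 0 − 1·1 = -1.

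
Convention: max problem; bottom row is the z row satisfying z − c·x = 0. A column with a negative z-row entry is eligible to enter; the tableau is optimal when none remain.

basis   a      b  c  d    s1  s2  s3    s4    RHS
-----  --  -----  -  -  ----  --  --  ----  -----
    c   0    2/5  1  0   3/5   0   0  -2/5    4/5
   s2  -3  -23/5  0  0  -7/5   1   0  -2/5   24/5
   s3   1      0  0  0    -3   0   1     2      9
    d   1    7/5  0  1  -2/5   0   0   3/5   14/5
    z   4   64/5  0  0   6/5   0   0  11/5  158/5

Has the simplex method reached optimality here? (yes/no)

Every z-row coefficient is ≥ 0, so the tableau is optimal.

yes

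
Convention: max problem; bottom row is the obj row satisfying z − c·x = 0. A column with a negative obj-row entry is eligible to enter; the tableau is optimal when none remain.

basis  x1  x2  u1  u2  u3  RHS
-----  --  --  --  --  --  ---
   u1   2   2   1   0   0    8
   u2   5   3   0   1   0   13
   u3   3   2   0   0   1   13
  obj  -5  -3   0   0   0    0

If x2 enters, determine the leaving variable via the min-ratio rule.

u1

Column x2 entries and ratios — u1: 8/2 = 4; u2: 13/3 = 13/3; u3: 13/2 = 13/2.
Smallest ratio is 4 in the row of u1, so u1 leaves.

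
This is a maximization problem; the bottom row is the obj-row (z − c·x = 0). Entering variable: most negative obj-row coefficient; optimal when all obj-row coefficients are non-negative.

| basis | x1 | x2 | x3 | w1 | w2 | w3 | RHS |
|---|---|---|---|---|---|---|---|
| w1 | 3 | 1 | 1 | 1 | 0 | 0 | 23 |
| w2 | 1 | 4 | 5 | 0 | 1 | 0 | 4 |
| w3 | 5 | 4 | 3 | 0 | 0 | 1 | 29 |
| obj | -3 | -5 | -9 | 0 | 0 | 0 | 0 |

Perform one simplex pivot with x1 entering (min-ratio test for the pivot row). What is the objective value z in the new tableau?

12

Ratio test on column x1 — row 1: 23/3 = 23/3; row 2: 4/1 = 4; row 3: 29/5 = 29/5. Minimum is 4 at row 2 (w2 leaves); pivot element 1.
Pivot on row 2; the obj-row RHS becomes 0 − (-3)·4 = 12.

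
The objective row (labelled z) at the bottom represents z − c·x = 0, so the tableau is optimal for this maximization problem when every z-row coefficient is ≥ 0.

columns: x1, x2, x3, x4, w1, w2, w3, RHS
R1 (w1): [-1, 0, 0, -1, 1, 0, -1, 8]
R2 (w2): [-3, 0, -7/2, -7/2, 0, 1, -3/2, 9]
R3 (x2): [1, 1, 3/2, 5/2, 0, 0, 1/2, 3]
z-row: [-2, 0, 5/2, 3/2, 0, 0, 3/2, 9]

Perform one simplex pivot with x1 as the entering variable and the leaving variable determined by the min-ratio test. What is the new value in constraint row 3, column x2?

1

Ratio test on column x1 — row 1: entry -1 ≤ 0; row 2: entry -3 ≤ 0; row 3: 3/1 = 3. Minimum is 3 at row 3 (x2 leaves); pivot element 1.
Divide row 3 by 1; eliminate column x1 from the other rows.
In the new row 3, the x2 entry is the old entry divided by the pivot: 1/1 = 1.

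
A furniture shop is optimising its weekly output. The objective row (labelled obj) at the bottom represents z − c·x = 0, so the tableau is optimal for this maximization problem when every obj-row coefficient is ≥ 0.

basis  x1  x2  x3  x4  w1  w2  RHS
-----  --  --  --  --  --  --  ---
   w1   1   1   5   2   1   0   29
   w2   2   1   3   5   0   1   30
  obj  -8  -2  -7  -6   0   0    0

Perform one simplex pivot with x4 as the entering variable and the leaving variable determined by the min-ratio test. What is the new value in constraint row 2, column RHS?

Ratio test on column x4 — row 1: 29/2 = 29/2; row 2: 30/5 = 6. Minimum is 6 at row 2 (w2 leaves); pivot element 5.
Divide row 2 by 5; eliminate column x4 from the other rows.
In the new row 2, the RHS entry is the old entry divided by the pivot: 30/5 = 6.

6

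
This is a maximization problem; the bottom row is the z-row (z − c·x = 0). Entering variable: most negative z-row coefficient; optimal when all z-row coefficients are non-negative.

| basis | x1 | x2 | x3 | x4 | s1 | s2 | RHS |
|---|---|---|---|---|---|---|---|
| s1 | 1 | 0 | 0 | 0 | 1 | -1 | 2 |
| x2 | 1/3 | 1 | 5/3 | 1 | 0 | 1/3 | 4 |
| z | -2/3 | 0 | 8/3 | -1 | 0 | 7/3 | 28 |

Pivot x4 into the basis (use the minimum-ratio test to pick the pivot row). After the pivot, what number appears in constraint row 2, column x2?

1

Ratio test on column x4 — row 1: entry 0 ≤ 0; row 2: 4/1 = 4. Minimum is 4 at row 2 (x2 leaves); pivot element 1.
Divide row 2 by 1; eliminate column x4 from the other rows.
In the new row 2, the x2 entry is the old entry divided by the pivot: 1/1 = 1.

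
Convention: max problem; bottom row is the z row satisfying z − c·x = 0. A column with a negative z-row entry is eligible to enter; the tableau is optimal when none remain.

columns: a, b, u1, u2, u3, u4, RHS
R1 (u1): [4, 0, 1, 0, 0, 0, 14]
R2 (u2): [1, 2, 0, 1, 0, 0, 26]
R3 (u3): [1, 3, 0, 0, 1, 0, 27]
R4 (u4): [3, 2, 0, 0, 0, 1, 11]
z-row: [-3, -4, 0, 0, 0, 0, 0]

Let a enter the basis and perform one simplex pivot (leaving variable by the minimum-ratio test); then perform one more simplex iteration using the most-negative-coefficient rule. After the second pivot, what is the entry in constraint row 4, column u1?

Ratio test on column a — row 1: 14/4 = 7/2; row 2: 26/1 = 26; row 3: 27/1 = 27; row 4: 11/3 = 11/3. Minimum is 7/2 at row 1 (u1 leaves); pivot element 4.
Divide row 1 by 4; eliminate column a from the other rows.
Second iteration: most negative z-row entry is -4 in column b, so b enters.
Ratio test on column b — row 1: entry 0 ≤ 0; row 2: (45/2)/2 = 45/4; row 3: (47/2)/3 = 47/6; row 4: (1/2)/2 = 1/4. Minimum is 1/4 at row 4 (u4 leaves); pivot element 2.
Divide row 4 by 2; eliminate column b from the other rows.
After both pivots, the entry at constraint row 4, column u1 is -3/8.

-3/8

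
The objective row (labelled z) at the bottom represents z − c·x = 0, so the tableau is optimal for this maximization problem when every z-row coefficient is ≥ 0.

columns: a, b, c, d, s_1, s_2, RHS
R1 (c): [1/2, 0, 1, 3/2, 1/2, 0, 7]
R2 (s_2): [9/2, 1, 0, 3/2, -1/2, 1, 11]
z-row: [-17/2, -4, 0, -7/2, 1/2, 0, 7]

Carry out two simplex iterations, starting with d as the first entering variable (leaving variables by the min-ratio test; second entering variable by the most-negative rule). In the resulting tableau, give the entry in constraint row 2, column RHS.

Ratio test on column d — row 1: 7/(3/2) = 14/3; row 2: 11/(3/2) = 22/3. Minimum is 14/3 at row 1 (c leaves); pivot element 3/2.
Divide row 1 by 3/2; eliminate column d from the other rows.
Second iteration: most negative z-row entry is -22/3 in column a, so a enters.
Ratio test on column a — row 1: (14/3)/(1/3) = 14; row 2: 4/4 = 1. Minimum is 1 at row 2 (s_2 leaves); pivot element 4.
Divide row 2 by 4; eliminate column a from the other rows.
After both pivots, the entry at constraint row 2, column RHS is 1.

1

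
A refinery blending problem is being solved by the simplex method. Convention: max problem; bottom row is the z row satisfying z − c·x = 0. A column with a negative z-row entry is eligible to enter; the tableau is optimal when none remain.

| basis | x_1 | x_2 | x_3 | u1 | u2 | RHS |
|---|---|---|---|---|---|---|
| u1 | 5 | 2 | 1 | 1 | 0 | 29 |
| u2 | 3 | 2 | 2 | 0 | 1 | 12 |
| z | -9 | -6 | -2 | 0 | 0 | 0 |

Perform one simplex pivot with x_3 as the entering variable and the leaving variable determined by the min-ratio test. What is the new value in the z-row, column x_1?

-6

Ratio test on column x_3 — row 1: 29/1 = 29; row 2: 12/2 = 6. Minimum is 6 at row 2 (u2 leaves); pivot element 2.
Divide row 2 by 2; eliminate column x_3 from the other rows.
z-row update in column x_1: -9 − (-2)·(3/2) = -6.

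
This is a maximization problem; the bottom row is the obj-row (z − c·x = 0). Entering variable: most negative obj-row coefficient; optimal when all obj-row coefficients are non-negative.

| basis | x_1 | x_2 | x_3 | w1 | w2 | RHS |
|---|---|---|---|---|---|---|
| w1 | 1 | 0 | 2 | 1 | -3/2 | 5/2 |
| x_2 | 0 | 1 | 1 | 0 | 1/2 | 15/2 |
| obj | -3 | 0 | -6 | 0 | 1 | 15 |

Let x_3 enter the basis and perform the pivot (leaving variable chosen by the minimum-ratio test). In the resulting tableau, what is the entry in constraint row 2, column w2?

Ratio test on column x_3 — row 1: (5/2)/2 = 5/4; row 2: (15/2)/1 = 15/2. Minimum is 5/4 at row 1 (w1 leaves); pivot element 2.
Divide row 1 by 2; eliminate column x_3 from the other rows.
Row 2 update in column w2: 1/2 − 1·(-3/4) = 5/4.

5/4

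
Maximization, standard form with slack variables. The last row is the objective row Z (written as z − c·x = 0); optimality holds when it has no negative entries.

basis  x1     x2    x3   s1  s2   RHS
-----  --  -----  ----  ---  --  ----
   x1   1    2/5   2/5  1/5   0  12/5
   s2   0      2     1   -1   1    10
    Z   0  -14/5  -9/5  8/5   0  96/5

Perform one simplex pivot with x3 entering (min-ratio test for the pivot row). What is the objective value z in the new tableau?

Ratio test on column x3 — row 1: (12/5)/(2/5) = 6; row 2: 10/1 = 10. Minimum is 6 at row 1 (x1 leaves); pivot element 2/5.
Pivot on row 1; the Z-row RHS becomes 96/5 − (-9/5)·6 = 30.

30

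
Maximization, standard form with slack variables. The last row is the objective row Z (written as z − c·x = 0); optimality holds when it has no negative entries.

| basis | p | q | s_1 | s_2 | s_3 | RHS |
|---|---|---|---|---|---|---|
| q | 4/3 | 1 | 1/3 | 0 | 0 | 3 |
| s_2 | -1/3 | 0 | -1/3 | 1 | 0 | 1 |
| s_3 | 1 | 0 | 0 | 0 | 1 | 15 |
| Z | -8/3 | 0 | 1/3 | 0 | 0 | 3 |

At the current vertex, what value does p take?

0

p is not in the basis, so in the current basic feasible solution p = 0.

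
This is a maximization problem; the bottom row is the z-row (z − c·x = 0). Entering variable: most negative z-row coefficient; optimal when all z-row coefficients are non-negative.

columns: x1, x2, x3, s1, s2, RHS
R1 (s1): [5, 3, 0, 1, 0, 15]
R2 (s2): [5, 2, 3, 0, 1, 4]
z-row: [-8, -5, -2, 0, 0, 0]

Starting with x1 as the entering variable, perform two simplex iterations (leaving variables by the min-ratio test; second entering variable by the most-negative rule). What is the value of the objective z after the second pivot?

Ratio test on column x1 — row 1: 15/5 = 3; row 2: 4/5 = 4/5. Minimum is 4/5 at row 2 (s2 leaves); pivot element 5.
Pivot on row 2; the z-row RHS becomes 0 − (-8)·(4/5) = 32/5.
Next entering variable (most negative z-row entry -9/5): x2.
Ratio test on column x2 — row 1: 11/1 = 11; row 2: (4/5)/(2/5) = 2. Minimum is 2 at row 2 (x1 leaves); pivot element 2/5.
After the second pivot the z-row RHS is 32/5 − (-9/5)·2 = 10.

10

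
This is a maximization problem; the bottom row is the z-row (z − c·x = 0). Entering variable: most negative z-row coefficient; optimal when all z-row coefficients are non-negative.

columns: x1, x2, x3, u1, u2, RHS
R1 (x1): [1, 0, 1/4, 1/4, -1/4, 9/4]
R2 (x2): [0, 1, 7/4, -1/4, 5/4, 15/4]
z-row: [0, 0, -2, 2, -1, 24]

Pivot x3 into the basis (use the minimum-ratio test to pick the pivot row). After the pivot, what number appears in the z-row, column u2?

Ratio test on column x3 — row 1: (9/4)/(1/4) = 9; row 2: (15/4)/(7/4) = 15/7. Minimum is 15/7 at row 2 (x2 leaves); pivot element 7/4.
Divide row 2 by 7/4; eliminate column x3 from the other rows.
z-row update in column u2: -1 − (-2)·(5/7) = 3/7.

3/7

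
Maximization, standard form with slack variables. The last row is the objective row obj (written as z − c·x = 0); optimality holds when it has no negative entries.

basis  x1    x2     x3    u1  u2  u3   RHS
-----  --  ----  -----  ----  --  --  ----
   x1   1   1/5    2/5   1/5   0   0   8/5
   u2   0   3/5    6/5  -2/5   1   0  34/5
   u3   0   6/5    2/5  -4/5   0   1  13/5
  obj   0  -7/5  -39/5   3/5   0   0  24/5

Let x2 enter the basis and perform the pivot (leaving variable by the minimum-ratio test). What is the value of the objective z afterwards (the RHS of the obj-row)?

Ratio test on column x2 — row 1: (8/5)/(1/5) = 8; row 2: (34/5)/(3/5) = 34/3; row 3: (13/5)/(6/5) = 13/6. Minimum is 13/6 at row 3 (u3 leaves); pivot element 6/5.
Pivot on row 3; the obj-row RHS becomes 24/5 − (-7/5)·(13/6) = 47/6.

47/6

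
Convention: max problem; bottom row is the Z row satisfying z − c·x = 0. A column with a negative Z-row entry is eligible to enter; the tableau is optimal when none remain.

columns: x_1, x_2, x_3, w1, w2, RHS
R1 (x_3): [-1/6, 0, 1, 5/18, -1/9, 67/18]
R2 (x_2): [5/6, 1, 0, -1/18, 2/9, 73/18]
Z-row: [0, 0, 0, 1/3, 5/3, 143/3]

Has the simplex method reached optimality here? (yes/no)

yes

Every Z-row coefficient is ≥ 0, so the tableau is optimal.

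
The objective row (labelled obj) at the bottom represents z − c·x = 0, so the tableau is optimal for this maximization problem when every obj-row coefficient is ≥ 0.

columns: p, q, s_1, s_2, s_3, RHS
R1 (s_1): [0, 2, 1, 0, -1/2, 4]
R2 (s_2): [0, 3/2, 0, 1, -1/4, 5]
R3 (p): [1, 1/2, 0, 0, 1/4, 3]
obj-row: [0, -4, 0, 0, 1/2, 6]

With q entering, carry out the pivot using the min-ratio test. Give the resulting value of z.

14

Ratio test on column q — row 1: 4/2 = 2; row 2: 5/(3/2) = 10/3; row 3: 3/(1/2) = 6. Minimum is 2 at row 1 (s_1 leaves); pivot element 2.
Pivot on row 1; the obj-row RHS becomes 6 − (-4)·2 = 14.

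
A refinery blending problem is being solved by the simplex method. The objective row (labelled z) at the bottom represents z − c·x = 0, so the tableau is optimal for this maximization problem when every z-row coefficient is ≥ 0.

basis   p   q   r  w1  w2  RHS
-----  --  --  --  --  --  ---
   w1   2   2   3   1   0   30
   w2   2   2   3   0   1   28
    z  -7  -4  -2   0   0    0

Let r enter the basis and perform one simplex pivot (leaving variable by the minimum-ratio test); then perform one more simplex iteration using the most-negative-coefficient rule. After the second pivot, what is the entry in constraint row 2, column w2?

1/2

Ratio test on column r — row 1: 30/3 = 10; row 2: 28/3 = 28/3. Minimum is 28/3 at row 2 (w2 leaves); pivot element 3.
Divide row 2 by 3; eliminate column r from the other rows.
Second iteration: most negative z-row entry is -17/3 in column p, so p enters.
Ratio test on column p — row 1: entry 0 ≤ 0; row 2: (28/3)/(2/3) = 14. Minimum is 14 at row 2 (r leaves); pivot element 2/3.
Divide row 2 by 2/3; eliminate column p from the other rows.
After both pivots, the entry at constraint row 2, column w2 is 1/2.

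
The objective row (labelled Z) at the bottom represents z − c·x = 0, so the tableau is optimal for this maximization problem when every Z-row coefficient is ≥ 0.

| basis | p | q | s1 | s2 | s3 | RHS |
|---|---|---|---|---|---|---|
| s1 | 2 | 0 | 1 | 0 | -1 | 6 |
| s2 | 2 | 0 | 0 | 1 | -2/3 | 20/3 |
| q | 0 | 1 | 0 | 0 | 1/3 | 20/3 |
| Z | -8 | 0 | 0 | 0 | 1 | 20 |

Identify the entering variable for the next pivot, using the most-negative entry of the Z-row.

p

Negative Z-row entries: p: -8.
The most negative is -8 in column p, so p enters.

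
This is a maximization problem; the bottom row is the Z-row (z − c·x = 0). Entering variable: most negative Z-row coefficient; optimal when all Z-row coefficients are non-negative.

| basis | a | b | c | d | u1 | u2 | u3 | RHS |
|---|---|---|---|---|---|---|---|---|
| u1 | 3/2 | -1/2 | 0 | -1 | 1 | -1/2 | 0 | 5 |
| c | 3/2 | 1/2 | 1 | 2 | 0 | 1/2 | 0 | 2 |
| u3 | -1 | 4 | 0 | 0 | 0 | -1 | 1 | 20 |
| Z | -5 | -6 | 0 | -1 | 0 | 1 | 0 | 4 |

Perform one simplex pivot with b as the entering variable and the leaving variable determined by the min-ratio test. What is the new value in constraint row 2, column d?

Ratio test on column b — row 1: entry -1/2 ≤ 0; row 2: 2/(1/2) = 4; row 3: 20/4 = 5. Minimum is 4 at row 2 (c leaves); pivot element 1/2.
Divide row 2 by 1/2; eliminate column b from the other rows.
In the new row 2, the d entry is the old entry divided by the pivot: 2/(1/2) = 4.

4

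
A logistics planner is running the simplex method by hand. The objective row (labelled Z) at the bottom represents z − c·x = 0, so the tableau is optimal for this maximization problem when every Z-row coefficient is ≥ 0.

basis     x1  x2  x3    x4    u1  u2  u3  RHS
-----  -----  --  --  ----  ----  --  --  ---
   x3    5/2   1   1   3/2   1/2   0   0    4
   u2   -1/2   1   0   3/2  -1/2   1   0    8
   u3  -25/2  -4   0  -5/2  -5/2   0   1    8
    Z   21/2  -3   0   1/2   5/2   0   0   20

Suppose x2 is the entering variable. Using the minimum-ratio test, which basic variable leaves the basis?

x3

Column x2 entries and ratios — x3: 4/1 = 4; u2: 8/1 = 8; u3: -4 ≤ 0, skip.
Smallest ratio is 4 in the row of x3, so x3 leaves.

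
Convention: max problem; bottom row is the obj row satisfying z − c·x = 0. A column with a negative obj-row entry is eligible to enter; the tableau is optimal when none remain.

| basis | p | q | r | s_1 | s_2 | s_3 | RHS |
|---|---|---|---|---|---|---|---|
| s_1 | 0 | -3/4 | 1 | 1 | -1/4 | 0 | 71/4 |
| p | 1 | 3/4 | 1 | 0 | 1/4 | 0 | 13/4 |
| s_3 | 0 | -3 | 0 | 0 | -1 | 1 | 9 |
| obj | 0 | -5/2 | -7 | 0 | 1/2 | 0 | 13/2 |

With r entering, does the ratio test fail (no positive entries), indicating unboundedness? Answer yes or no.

no

Column r has positive entries in row(s) 1, 2, so the ratio test bounds it — not unbounded.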